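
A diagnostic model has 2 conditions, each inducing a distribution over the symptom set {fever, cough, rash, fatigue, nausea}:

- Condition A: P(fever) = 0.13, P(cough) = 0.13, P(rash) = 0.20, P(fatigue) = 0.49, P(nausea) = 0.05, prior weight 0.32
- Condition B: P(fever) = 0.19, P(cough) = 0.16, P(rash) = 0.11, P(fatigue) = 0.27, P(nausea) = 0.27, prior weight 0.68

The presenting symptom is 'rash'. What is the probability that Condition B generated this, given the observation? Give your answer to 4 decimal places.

Apply Bayes' rule: the posterior for each component is proportional to its prior times its likelihood at x.
Evaluate each component's likelihood at the observed value:
  L_A = 0.2
  L_B = 0.11
Prior × likelihood for each component:
  π_A·L_A = 0.32 × 0.2 = 0.064
  π_B·L_B = 0.68 × 0.11 = 0.0748
Evidence: 0.064 + 0.0748 = 0.1388
P(Condition B | the observation) ≈ 0.5389

0.5389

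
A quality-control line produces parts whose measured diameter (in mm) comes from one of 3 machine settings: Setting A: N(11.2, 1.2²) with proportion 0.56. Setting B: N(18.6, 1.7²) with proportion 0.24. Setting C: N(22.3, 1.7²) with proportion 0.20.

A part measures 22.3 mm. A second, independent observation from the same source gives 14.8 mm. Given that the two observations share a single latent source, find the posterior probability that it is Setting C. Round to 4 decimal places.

By Bayes' theorem, P(k | x) = π_k f_k(x) / Σ_j π_j f_j(x).
Since both observations come from the same component, the likelihood for component k is f_k(x₁)·f_k(x₂).
  L_A = [8.75121e-20] × [0.00369321] = 3.232e-22
  L_B = [0.02197] × [0.0192964] = 0.000423941
  L_C = [0.234672] × [1.39309e-05] = 3.26919e-06
Multiply by the mixture weights:
  π_A·L_A = 0.56 × 3.232e-22 = 1.80992e-22
  π_B·L_B = 0.24 × 0.000423941 = 0.000101746
  π_C·L_C = 0.20 × 3.26919e-06 = 6.53839e-07
Evidence: 1.80992e-22 + 0.000101746 + 6.53839e-07 = 0.0001024
P(Setting C | x₁, x₂) = 6.53839e-07 / 0.0001024 ≈ 0.0064

0.0064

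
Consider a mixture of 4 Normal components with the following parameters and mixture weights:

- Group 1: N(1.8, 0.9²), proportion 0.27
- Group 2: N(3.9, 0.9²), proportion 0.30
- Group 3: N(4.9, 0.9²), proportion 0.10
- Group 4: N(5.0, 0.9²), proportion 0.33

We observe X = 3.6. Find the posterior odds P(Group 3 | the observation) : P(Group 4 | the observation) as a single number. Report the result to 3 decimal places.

Posterior odds = (π_i f_i(x)) / (π_j f_j(x)); the normalising sum cancels.
Normal densities:
  f_1 = (1/(0.9·√(2π)))·exp(−(3.6−1.8)²/(2·0.9²)) = 0.443269·exp(-2.00000) = 0.05999
  f_2 = (1/(0.9·√(2π)))·exp(−(3.6−3.9)²/(2·0.9²)) = 0.443269·exp(-0.05556) = 0.419315
  f_3 = (1/(0.9·√(2π)))·exp(−(3.6−4.9)²/(2·0.9²)) = 0.443269·exp(-1.04321) = 0.156173
  f_4 = (1/(0.9·√(2π)))·exp(−(3.6−5.0)²/(2·0.9²)) = 0.443269·exp(-1.20988) = 0.132198
Odds = (0.10/0.33) × (0.156173/0.132198) = 0.30303 × 1.18136 ≈ 0.358

0.358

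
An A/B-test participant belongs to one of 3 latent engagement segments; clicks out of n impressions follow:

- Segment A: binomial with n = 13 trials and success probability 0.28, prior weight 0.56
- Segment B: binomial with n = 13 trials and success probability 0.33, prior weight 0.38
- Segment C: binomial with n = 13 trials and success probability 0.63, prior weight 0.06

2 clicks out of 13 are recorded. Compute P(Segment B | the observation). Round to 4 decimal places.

0.2992

Posterior ∝ prior × likelihood, so P(k | x) ∝ π_k f_k(x); normalise over all components.
Evaluate each component's likelihood at the observed value:
  L_A = C(13,2)·0.28^2·0.72^11 = 78·0.0784·0.0269561 = 0.164842
  L_B = C(13,2)·0.33^2·0.67^11 = 78·0.1089·0.012213 = 0.10374
  L_C = C(13,2)·0.63^2·0.37^11 = 78·0.3969·1.77918e-05 = 0.000550801
Weight by the priors:
  π_A·L_A = 0.56 × 0.164842 = 0.0923116
  π_B·L_B = 0.38 × 0.10374 = 0.0394211
  π_C·L_C = 0.06 × 0.000550801 = 3.30481e-05
Evidence: 0.0923116 + 0.0394211 + 3.30481e-05 = 0.131766
Responsibility of Segment B: 0.0394211 / 0.131766 ≈ 0.2992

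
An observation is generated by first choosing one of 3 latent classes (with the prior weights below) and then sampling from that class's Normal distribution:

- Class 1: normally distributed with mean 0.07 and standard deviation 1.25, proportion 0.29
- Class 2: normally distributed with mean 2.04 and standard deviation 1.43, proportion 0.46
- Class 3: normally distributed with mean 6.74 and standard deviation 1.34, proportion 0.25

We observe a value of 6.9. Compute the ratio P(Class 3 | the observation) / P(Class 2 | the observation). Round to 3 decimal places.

Since P(k|x) ∝ P(Z=k) f_k(x), the posterior odds are P(Z=i) f_i(x) / (P(Z=j) f_j(x)).
Evaluate each component's likelihood at the observed value:
  f_1 = 1.04955e-07
  f_2 = 0.000865798
  f_3 = 0.295603
Odds = (0.25/0.46) × (0.295603/0.000865798) = 0.543478 × 341.423 ≈ 185.556

185.556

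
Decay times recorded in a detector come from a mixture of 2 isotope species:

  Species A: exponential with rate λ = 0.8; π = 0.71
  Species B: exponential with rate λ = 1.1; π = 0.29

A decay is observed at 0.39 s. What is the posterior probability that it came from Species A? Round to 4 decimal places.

Apply Bayes' rule: the posterior for each component is proportional to its prior times its likelihood at x.
Exponential densities:
  f_A = 0.585585
  f_B = 0.716276
Weight by the priors:
  P(Z=A)·f_A = 0.71 × 0.585585 = 0.415766
  P(Z=B)·f_B = 0.29 × 0.716276 = 0.20772
Sum: 0.415766 + 0.20772 = 0.623486
So the posterior for Species A is 0.415766 / 0.623486 ≈ 0.6668.

0.6668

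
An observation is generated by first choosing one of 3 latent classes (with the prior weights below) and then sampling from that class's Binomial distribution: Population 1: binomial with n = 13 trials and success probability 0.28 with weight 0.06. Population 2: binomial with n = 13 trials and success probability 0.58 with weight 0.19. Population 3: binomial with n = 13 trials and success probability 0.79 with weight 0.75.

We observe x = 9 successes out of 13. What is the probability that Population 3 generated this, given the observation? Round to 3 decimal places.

0.799

By Bayes' theorem, P(k | x) = P(Z=k) f_k(x) / Σ_j P(Z=j) f_j(x).
Component likelihoods at x = 9 successes out of 13:
  p_1 = C(13,9)·0.28^9·0.72^4 = 715·1.05785e-05·0.268739 = 0.00203263
  p_2 = C(13,9)·0.58^9·0.42^4 = 715·0.00742766·0.031117 = 0.165255
  p_3 = C(13,9)·0.79^9·0.21^4 = 715·0.119852·0.00194481 = 0.166658
Unnormalised posteriors:
  P(Z=1)·p_1 = 0.06 × 0.00203263 = 0.000121958
  P(Z=2)·p_2 = 0.19 × 0.165255 = 0.0313985
  P(Z=3)·p_3 = 0.75 × 0.166658 = 0.124994
Evidence: 0.000121958 + 0.0313985 + 0.124994 = 0.156514
So the posterior for Population 3 is 0.124994 / 0.156514 ≈ 0.799.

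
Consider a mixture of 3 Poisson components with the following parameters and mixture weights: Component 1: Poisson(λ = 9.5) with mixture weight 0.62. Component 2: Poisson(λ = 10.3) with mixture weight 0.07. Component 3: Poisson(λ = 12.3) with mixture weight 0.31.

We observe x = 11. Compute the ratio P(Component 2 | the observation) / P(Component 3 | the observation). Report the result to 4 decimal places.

0.2369

Since P(k|x) ∝ π_k f_k(x), the posterior odds are π_i f_i(x) / (π_j f_j(x)).
Evaluate each component's likelihood at the observed value:
  f_1 = e^(−9.5)·9.5^11/11! = 0.106661
  f_2 = e^(−10.3)·10.3^11/11! = 0.116633
  f_3 = e^(−12.3)·12.3^11/11! = 0.111168
Odds = (0.07/0.31) × (0.116633/0.111168) = 0.225806 × 1.04916 ≈ 0.2369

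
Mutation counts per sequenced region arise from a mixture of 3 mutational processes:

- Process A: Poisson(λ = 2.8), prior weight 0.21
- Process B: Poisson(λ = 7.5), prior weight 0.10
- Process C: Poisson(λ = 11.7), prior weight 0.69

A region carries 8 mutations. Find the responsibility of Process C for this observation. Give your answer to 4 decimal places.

The responsibility of component k is w_k f_k(x) divided by Σ_j w_j f_j(x).
Poisson probabilities:
  L_A = 0.00569796
  L_B = 0.137329
  L_C = 0.0722306
Prior × likelihood for each component:
  w_A·L_A = 0.21 × 0.00569796 = 0.00119657
  w_B·L_B = 0.10 × 0.137329 = 0.0137329
  w_C·L_C = 0.69 × 0.0722306 = 0.0498391
Denominator: 0.00119657 + 0.0137329 + 0.0498391 = 0.0647685
P(Process C | the observation) ≈ 0.7695

0.7695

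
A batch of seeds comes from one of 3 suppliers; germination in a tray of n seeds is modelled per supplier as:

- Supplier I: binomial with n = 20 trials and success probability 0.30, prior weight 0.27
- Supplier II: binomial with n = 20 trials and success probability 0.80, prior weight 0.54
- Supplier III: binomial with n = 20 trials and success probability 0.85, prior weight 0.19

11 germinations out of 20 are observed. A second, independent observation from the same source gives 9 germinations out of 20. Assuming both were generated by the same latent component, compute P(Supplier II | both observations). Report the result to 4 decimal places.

0.0086

By Bayes' theorem, P(k | x) = w_k f_k(x) / Σ_j w_j f_j(x).
Since both observations come from the same component, the likelihood for component k is f_k(x₁)·f_k(x₂).
  p_I = [C(20,11)·0.30^11·0.70^9 = 167960·1.77147e-06·0.0403536 = 0.0120067] × [0.0653696] = 0.00078487
  p_II = [C(20,11)·0.80^11·0.20^9 = 167960·0.0858993·5.12e-07 = 0.00738696] × [0.000461685] = 3.41045e-06
  p_III = [C(20,11)·0.85^11·0.15^9 = 167960·0.167343·3.84434e-08 = 0.00108053] × [3.36496e-05] = 3.63593e-08
Unnormalised posteriors:
  w_I·p_I = 0.27 × 0.00078487 = 0.000211915
  w_II·p_II = 0.54 × 3.41045e-06 = 1.84164e-06
  w_III·p_III = 0.19 × 3.63593e-08 = 6.90827e-09
Marginal: 0.000211915 + 1.84164e-06 + 6.90827e-09 = 0.000213763
P(Supplier II | x₁, x₂) ≈ 0.0086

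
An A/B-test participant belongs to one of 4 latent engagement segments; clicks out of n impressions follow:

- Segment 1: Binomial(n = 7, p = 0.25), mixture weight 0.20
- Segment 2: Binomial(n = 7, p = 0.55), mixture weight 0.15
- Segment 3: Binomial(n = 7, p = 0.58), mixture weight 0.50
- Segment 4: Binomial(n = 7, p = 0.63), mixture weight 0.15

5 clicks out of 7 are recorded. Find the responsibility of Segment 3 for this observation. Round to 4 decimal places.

0.6116

Posterior ∝ prior × likelihood, so P(k | x) ∝ π_k f_k(x); normalise over all components.
Component likelihoods at x = 5 clicks out of 7:
  L_1 = 0.0115356
  L_2 = 0.214022
  L_3 = 0.243141
  L_4 = 0.285316
Prior × likelihood for each component:
  π_1·L_1 = 0.20 × 0.0115356 = 0.00230713
  π_2·L_2 = 0.15 × 0.214022 = 0.0321033
  π_3·L_3 = 0.50 × 0.243141 = 0.12157
  π_4·L_4 = 0.15 × 0.285316 = 0.0427973
Evidence: 0.00230713 + 0.0321033 + 0.12157 + 0.0427973 = 0.198778
P(Segment 3 | x) = 0.12157 / 0.198778 ≈ 0.6116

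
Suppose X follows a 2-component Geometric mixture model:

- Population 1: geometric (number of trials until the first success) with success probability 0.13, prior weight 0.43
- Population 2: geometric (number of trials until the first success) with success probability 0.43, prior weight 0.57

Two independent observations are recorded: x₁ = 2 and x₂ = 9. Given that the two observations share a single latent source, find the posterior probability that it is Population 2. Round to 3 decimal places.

Apply Bayes' rule: the posterior for each component is proportional to its prior times its likelihood at x.
Since both observations come from the same component, the likelihood for component k is f_k(x₁)·f_k(x₂).
  f_1 = [0.13·(1−0.13)^1 = 0.13·0.87 = 0.1131] × [0.0426675] = 0.0048257
  f_2 = [0.43·(1−0.43)^1 = 0.43·0.57 = 0.2451] × [0.00479145] = 0.00117439
Weight by the priors:
  π_1·f_1 = 0.43 × 0.0048257 = 0.00207505
  π_2·f_2 = 0.57 × 0.00117439 = 0.0006694
Sum: 0.00207505 + 0.0006694 = 0.00274445
P(Population 2 | x₁,x₂) ≈ 0.244

0.244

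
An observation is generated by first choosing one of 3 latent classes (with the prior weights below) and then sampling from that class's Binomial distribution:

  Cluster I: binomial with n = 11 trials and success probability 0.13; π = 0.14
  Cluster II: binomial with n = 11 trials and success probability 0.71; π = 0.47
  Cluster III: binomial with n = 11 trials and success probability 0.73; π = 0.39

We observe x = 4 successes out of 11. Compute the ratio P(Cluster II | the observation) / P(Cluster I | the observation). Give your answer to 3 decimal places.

Only the two components matter; the odds are (P(Z=i) f_i(x)) / (P(Z=j) f_j(x)).
Evaluate each component's likelihood at the observed value:
  p_I = C(11,4)·0.13^4·0.87^7 = 330·0.00028561·0.377255 = 0.0355568
  p_II = C(11,4)·0.71^4·0.29^7 = 330·0.254117·0.000172499 = 0.0144655
  p_III = C(11,4)·0.73^4·0.27^7 = 330·0.283982·0.000104604 = 0.00980284
Odds = (0.47/0.14) × (0.0144655/0.0355568) = 3.35714 × 0.406828 ≈ 1.366

1.366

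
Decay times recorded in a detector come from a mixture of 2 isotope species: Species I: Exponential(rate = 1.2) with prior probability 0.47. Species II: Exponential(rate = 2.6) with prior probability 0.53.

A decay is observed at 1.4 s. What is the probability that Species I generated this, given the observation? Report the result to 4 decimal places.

0.7440

Apply Bayes' rule: the posterior for each component is proportional to its prior times its likelihood at x.
Component likelihoods at x = 1.4 s:
  L_I = 1.2·e^(−1.2·1.4) = 1.2·e^(−1.6800) = 0.223649
  L_II = 2.6·e^(−2.6·1.4) = 2.6·e^(−3.6400) = 0.0682561
Unnormalised posteriors:
  P(Z=I)·L_I = 0.47 × 0.223649 = 0.105115
  P(Z=II)·L_II = 0.53 × 0.0682561 = 0.0361757
Sum: 0.105115 + 0.0361757 = 0.141291
Responsibility of Species I: 0.105115 / 0.141291 ≈ 0.7440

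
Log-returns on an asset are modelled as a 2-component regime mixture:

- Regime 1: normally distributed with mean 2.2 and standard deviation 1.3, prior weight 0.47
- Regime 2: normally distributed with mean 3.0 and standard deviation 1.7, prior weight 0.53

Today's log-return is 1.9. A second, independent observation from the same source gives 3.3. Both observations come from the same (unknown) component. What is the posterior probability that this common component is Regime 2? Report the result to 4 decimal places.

0.4362

The responsibility of component k is π_k f_k(x) divided by Σ_j π_j f_j(x).
Since both observations come from the same component, the likelihood for component k is f_k(x₁)·f_k(x₂).
  p_1 = [(1/(1.3·√(2π)))·exp(−(1.9−2.2)²/(2·1.3²)) = 0.306879·exp(-0.02663) = 0.298815] × [0.214533] = 0.0641058
  p_2 = [(1/(1.7·√(2π)))·exp(−(1.9−3.0)²/(2·1.7²)) = 0.234672·exp(-0.20934) = 0.190346] × [0.231046] = 0.0439788
Unnormalised posteriors:
  π_1·p_1 = 0.47 × 0.0641058 = 0.0301297
  π_2·p_2 = 0.53 × 0.0439788 = 0.0233088
Marginal: 0.0301297 + 0.0233088 = 0.0534385
P(Regime 2 | x₁,x₂) = 0.0233088 / 0.0534385 ≈ 0.4362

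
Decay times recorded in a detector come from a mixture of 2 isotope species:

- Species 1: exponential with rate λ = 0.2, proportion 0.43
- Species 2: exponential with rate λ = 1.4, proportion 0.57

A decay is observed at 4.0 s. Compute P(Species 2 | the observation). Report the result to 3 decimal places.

Apply Bayes' rule: the posterior for each component is proportional to its prior times its likelihood at x.
Exponential densities:
  L_1 = 0.2·e^(−0.2·4.0) = 0.2·e^(−0.8000) = 0.0898658
  L_2 = 1.4·e^(−1.4·4.0) = 1.4·e^(−5.6000) = 0.00517701
Multiply by the mixture weights:
  π_1·L_1 = 0.43 × 0.0898658 = 0.0386423
  π_2·L_2 = 0.57 × 0.00517701 = 0.0029509
Sum: 0.0386423 + 0.0029509 = 0.0415932
P(Species 2 | data) = 0.0029509 / 0.0415932 ≈ 0.071

0.071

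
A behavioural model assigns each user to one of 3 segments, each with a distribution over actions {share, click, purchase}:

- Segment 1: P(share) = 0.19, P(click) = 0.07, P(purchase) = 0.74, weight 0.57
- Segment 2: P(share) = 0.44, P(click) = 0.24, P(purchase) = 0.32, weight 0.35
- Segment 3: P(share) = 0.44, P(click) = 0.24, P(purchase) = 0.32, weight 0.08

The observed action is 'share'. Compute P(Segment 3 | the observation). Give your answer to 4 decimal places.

Posterior ∝ prior × likelihood, so P(k | x) ∝ w_k f_k(x); normalise over all components.
Categorical probabilities:
  f_1 = P(share | comp) = 0.19
  f_2 = P(share | comp) = 0.44
  f_3 = P(share | comp) = 0.44
Multiply by the mixture weights:
  w_1·f_1 = 0.57 × 0.19 = 0.1083
  w_2·f_2 = 0.35 × 0.44 = 0.154
  w_3·f_3 = 0.08 × 0.44 = 0.0352
Sum: 0.1083 + 0.154 + 0.0352 = 0.2975
Responsibility of Segment 3: 0.0352 / 0.2975 ≈ 0.1183

0.1183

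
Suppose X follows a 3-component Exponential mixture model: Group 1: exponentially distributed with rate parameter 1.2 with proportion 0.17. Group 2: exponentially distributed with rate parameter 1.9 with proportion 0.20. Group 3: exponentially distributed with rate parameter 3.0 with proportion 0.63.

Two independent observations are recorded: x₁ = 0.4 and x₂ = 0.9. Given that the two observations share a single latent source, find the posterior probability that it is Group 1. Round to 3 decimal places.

0.226

By Bayes' theorem, P(k | x) = π_k f_k(x) / Σ_j π_j f_j(x).
Since both observations come from the same component, the likelihood for component k is f_k(x₁)·f_k(x₂).
  p_1 = [1.2·e^(−1.2·0.4) = 1.2·e^(−0.4800) = 0.74254] × [0.407515] = 0.302596
  p_2 = [1.9·e^(−1.9·0.4) = 1.9·e^(−0.7600) = 0.888566] × [0.343645] = 0.305351
  p_3 = [3.0·e^(−3.0·0.4) = 3.0·e^(−1.2000) = 0.903583] × [0.201617] = 0.182177
Unnormalised posteriors:
  π_1·p_1 = 0.17 × 0.302596 = 0.0514413
  π_2·p_2 = 0.20 × 0.305351 = 0.0610703
  π_3·p_3 = 0.63 × 0.182177 = 0.114772
Evidence: 0.0514413 + 0.0610703 + 0.114772 = 0.227283
So the posterior for Group 1 is 0.0514413 / 0.227283 ≈ 0.226.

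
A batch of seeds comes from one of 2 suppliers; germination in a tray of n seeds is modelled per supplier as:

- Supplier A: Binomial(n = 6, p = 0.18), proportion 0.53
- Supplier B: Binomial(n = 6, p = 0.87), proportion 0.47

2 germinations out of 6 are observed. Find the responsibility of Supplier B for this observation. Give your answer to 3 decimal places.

P(component k | x) = π_k·f_k(x) / marginal(x), where marginal(x) = Σ_j π_j·f_j(x).
Binomial probabilities:
  L_A = 0.219731
  L_B = 0.00324267
Weight by the priors:
  π_A·L_A = 0.53 × 0.219731 = 0.116458
  π_B·L_B = 0.47 × 0.00324267 = 0.00152406
Denominator: 0.116458 + 0.00152406 = 0.117982
Responsibility of Supplier B: 0.00152406 / 0.117982 ≈ 0.013

0.013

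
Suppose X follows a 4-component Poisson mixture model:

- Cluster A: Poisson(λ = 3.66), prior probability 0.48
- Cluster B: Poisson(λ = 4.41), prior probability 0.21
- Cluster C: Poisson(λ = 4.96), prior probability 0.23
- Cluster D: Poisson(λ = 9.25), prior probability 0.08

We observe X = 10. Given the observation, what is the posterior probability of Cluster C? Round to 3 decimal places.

0.234

Apply Bayes' rule: the posterior for each component is proportional to its prior times its likelihood at x.
Component likelihoods at x = 10:
  f_A = 0.00305865
  f_B = 0.00931932
  f_C = 0.0174162
  f_D = 0.121459
Unnormalised posteriors:
  P(Z=A)·f_A = 0.48 × 0.00305865 = 0.00146815
  P(Z=B)·f_B = 0.21 × 0.00931932 = 0.00195706
  P(Z=C)·f_C = 0.23 × 0.0174162 = 0.00400572
  P(Z=D)·f_D = 0.08 × 0.121459 = 0.00971673
Evidence: 0.00146815 + 0.00195706 + 0.00400572 + 0.00971673 = 0.0171477
P(Cluster C | data) = 0.00400572 / 0.0171477 ≈ 0.234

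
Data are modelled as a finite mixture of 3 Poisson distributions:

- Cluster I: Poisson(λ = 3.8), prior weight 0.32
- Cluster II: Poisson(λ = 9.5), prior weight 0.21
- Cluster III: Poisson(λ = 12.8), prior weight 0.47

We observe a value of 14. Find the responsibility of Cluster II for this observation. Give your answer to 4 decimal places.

0.1571

Posterior ∝ prior × likelihood, so P(k | x) ∝ w_k f_k(x); normalise over all components.
Component likelihoods at x = 14:
  p_I = 3.35925e-05
  p_II = 0.0418721
  p_III = 0.10036
Weight by the priors:
  w_I·p_I = 0.32 × 3.35925e-05 = 1.07496e-05
  w_II·p_II = 0.21 × 0.0418721 = 0.00879314
  w_III·p_III = 0.47 × 0.10036 = 0.0471693
Marginal: 1.07496e-05 + 0.00879314 + 0.0471693 = 0.0559732
P(Cluster II | 14) ≈ 0.1571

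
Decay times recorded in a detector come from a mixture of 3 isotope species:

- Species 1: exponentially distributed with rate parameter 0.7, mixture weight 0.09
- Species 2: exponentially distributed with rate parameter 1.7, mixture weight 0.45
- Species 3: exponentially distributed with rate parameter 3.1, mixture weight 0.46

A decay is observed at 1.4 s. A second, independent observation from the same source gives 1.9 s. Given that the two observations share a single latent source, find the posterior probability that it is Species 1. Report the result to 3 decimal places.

0.471

The responsibility of component k is π_k f_k(x) divided by Σ_j π_j f_j(x).
Since both observations come from the same component, the likelihood for component k is f_k(x₁)·f_k(x₂).
  f_1 = [0.7·e^(−0.7·1.4) = 0.7·e^(−0.9800) = 0.262718] × [0.185134] = 0.048638
  f_2 = [1.7·e^(−1.7·1.4) = 1.7·e^(−2.3800) = 0.157336] × [0.0672477] = 0.0105805
  f_3 = [3.1·e^(−3.1·1.4) = 3.1·e^(−4.3400) = 0.0404132] × [0.00857763] = 0.00034665
Weight by the priors:
  π_1·f_1 = 0.09 × 0.048638 = 0.00437742
  π_2·f_2 = 0.45 × 0.0105805 = 0.00476122
  π_3·f_3 = 0.46 × 0.00034665 = 0.000159459
Denominator: 0.00437742 + 0.00476122 + 0.000159459 = 0.0092981
P(Species 1 | x) ≈ 0.471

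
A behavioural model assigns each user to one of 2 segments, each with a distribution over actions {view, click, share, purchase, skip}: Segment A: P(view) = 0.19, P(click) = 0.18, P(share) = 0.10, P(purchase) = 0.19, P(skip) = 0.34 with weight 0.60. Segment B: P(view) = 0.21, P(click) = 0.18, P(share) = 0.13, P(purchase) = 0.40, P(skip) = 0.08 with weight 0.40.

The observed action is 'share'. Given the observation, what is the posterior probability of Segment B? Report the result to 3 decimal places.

The responsibility of component k is P(Z=k) f_k(x) divided by Σ_j P(Z=j) f_j(x).
Component likelihoods at x = 'share':
  f_A = P(share | comp) = 0.10
  f_B = P(share | comp) = 0.13
Multiply by the mixture weights:
  P(Z=A)·f_A = 0.60 × 0.1 = 0.06
  P(Z=B)·f_B = 0.40 × 0.13 = 0.052
Denominator: 0.06 + 0.052 = 0.112
P(Segment B | x) ≈ 0.464

0.464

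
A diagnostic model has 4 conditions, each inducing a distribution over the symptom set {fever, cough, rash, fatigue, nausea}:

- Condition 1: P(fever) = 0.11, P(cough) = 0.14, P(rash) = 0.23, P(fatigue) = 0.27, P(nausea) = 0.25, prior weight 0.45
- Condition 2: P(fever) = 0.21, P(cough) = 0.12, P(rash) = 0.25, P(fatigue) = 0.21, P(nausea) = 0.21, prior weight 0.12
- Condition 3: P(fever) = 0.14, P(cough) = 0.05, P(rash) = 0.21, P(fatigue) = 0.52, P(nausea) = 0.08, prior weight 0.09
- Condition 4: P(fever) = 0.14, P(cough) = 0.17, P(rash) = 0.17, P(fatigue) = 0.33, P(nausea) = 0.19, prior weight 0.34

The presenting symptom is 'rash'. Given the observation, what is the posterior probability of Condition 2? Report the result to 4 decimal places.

P(component k | x) = π_k·f_k(x) / marginal(x), where marginal(x) = Σ_j π_j·f_j(x).
Categorical probabilities:
  f_1 = 0.23
  f_2 = 0.25
  f_3 = 0.21
  f_4 = 0.17
Prior × likelihood for each component:
  π_1·f_1 = 0.45 × 0.23 = 0.1035
  π_2·f_2 = 0.12 × 0.25 = 0.03
  π_3·f_3 = 0.09 × 0.21 = 0.0189
  π_4·f_4 = 0.34 × 0.17 = 0.0578
Denominator: 0.1035 + 0.03 + 0.0189 + 0.0578 = 0.2102
So the posterior for Condition 2 is 0.03 / 0.2102 ≈ 0.1427.

0.1427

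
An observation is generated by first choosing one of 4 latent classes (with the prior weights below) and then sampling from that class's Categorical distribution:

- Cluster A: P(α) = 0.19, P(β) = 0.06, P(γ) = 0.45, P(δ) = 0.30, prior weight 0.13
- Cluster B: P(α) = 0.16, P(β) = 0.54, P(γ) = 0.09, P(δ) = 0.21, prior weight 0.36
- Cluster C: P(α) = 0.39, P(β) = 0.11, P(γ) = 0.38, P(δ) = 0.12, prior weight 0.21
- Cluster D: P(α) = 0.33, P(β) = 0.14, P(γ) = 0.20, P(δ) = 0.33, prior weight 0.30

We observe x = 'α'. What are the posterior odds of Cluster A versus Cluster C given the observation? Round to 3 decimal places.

0.302

The posterior odds equal the prior odds times the likelihood ratio: (P(Z=i)/P(Z=j))·(f_i(x)/f_j(x)).
Categorical probabilities:
  p_A = 0.19
  p_B = 0.16
  p_C = 0.39
  p_D = 0.33
Posterior odds = (P(Z=A)·p_A) / (P(Z=C)·p_C) = (0.13·0.19) / (0.21·0.39) = 0.0247 / 0.0819 ≈ 0.302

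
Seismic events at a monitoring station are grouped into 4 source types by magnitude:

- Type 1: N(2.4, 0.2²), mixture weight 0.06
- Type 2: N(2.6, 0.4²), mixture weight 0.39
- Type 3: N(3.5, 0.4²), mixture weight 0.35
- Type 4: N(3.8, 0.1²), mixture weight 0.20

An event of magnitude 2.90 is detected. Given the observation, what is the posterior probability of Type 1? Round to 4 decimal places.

0.0128

The responsibility of component k is w_k f_k(x) divided by Σ_j w_j f_j(x).
Component likelihoods at x = 2.90:
  p_1 = (1/(0.2·√(2π)))·exp(−(2.90−2.4)²/(2·0.2²)) = 1.994711·exp(-3.12500) = 0.0876415
  p_2 = (1/(0.4·√(2π)))·exp(−(2.90−2.6)²/(2·0.4²)) = 0.997356·exp(-0.28125) = 0.752844
  p_3 = (1/(0.4·√(2π)))·exp(−(2.90−3.5)²/(2·0.4²)) = 0.997356·exp(-1.12500) = 0.323794
  p_4 = (1/(0.1·√(2π)))·exp(−(2.90−3.8)²/(2·0.1²)) = 3.989423·exp(-40.50000) = 1.02798e-17
Prior × likelihood for each component:
  w_1·p_1 = 0.06 × 0.0876415 = 0.00525849
  w_2·p_2 = 0.39 × 0.752844 = 0.293609
  w_3·p_3 = 0.35 × 0.323794 = 0.113328
  w_4·p_4 = 0.20 × 1.02798e-17 = 2.05595e-18
Marginal: 0.00525849 + 0.293609 + 0.113328 + 2.05595e-18 = 0.412195
So the posterior for Type 1 is 0.00525849 / 0.412195 ≈ 0.0128.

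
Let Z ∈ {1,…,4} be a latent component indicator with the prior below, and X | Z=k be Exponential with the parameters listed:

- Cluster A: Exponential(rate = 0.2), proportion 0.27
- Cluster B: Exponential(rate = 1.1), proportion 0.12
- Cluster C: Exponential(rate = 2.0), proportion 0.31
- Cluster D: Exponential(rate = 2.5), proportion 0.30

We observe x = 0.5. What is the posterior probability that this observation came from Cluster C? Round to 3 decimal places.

0.402

Apply Bayes' rule: the posterior for each component is proportional to its prior times its likelihood at x.
Evaluate each component's likelihood at the observed value:
  p_A = 0.2·e^(−0.2·0.5) = 0.2·e^(−0.1000) = 0.180967
  p_B = 1.1·e^(−1.1·0.5) = 1.1·e^(−0.5500) = 0.634645
  p_C = 2.0·e^(−2.0·0.5) = 2.0·e^(−1.0000) = 0.735759
  p_D = 2.5·e^(−2.5·0.5) = 2.5·e^(−1.2500) = 0.716262
Prior × likelihood for each component:
  P(Z=A)·p_A = 0.27 × 0.180967 = 0.0488612
  P(Z=B)·p_B = 0.12 × 0.634645 = 0.0761574
  P(Z=C)·p_C = 0.31 × 0.735759 = 0.228085
  P(Z=D)·p_D = 0.30 × 0.716262 = 0.214879
Normaliser: 0.0488612 + 0.0761574 + 0.228085 + 0.214879 = 0.567982
So the posterior for Cluster C is 0.228085 / 0.567982 ≈ 0.402.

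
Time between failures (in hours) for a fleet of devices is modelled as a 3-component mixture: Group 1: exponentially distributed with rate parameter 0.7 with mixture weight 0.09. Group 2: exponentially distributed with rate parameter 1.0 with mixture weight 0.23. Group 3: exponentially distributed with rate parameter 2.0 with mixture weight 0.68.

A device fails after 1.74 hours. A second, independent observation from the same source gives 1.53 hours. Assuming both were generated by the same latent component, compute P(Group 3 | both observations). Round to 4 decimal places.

Posterior ∝ prior × likelihood, so P(k | x) ∝ P(Z=k) f_k(x); normalise over all components.
Since both observations come from the same component, the likelihood for component k is f_k(x₁)·f_k(x₂).
  f_1 = [0.207075] × [0.239866] = 0.0496702
  f_2 = [0.17552] × [0.216536] = 0.0380064
  f_3 = [0.0616148] × [0.0937754] = 0.00577795
Prior × likelihood for each component:
  P(Z=1)·f_1 = 0.09 × 0.0496702 = 0.00447032
  P(Z=2)·f_2 = 0.23 × 0.0380064 = 0.00874148
  P(Z=3)·f_3 = 0.68 × 0.00577795 = 0.00392901
Sum: 0.00447032 + 0.00874148 + 0.00392901 = 0.0171408
P(Group 3 | x₁, x₂) = 0.00392901 / 0.0171408 ≈ 0.2292

0.2292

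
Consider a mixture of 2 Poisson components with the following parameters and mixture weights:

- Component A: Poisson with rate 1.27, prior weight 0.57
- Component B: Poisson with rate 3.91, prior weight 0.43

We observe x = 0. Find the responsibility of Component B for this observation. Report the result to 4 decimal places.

Apply Bayes' rule: the posterior for each component is proportional to its prior times its likelihood at x.
Poisson probabilities:
  p_A = 0.280832
  p_B = 0.0200405
Weight by the priors:
  P(Z=A)·p_A = 0.57 × 0.280832 = 0.160074
  P(Z=B)·p_B = 0.43 × 0.0200405 = 0.00861742
Evidence: 0.160074 + 0.00861742 = 0.168691
So the posterior for Component B is 0.00861742 / 0.168691 ≈ 0.0511.

0.0511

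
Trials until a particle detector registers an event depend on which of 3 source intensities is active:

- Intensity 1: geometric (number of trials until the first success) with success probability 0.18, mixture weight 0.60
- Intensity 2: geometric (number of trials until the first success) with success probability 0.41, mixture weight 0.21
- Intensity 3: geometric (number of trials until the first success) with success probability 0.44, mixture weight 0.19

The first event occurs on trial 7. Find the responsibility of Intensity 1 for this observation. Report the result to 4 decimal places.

0.8409

Apply Bayes' rule: the posterior for each component is proportional to its prior times its likelihood at x.
Evaluate each component's likelihood at the observed value:
  f_1 = 0.18·(1−0.18)^6 = 0.18·0.304007 = 0.0547212
  f_2 = 0.41·(1−0.41)^6 = 0.41·0.0421805 = 0.017294
  f_3 = 0.44·(1−0.44)^6 = 0.44·0.030841 = 0.01357
Prior × likelihood for each component:
  P(Z=1)·f_1 = 0.60 × 0.0547212 = 0.0328327
  P(Z=2)·f_2 = 0.21 × 0.017294 = 0.00363174
  P(Z=3)·f_3 = 0.19 × 0.01357 = 0.00257831
Sum: 0.0328327 + 0.00363174 + 0.00257831 = 0.0390428
P(Intensity 1 | 7) = 0.0328327 / 0.0390428 ≈ 0.8409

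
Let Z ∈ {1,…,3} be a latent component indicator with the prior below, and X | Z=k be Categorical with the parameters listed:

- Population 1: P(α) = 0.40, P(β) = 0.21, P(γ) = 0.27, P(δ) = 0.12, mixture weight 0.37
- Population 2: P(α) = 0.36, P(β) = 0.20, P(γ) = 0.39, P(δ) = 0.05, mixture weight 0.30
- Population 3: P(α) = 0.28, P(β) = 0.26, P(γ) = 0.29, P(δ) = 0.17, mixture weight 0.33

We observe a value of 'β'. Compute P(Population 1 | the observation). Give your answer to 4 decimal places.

The responsibility of component k is w_k f_k(x) divided by Σ_j w_j f_j(x).
Evaluate each component's likelihood at the observed value:
  p_1 = P(β | comp) = 0.21
  p_2 = P(β | comp) = 0.20
  p_3 = P(β | comp) = 0.26
Prior × likelihood for each component:
  w_1·p_1 = 0.37 × 0.21 = 0.0777
  w_2·p_2 = 0.30 × 0.2 = 0.06
  w_3·p_3 = 0.33 × 0.26 = 0.0858
Evidence: 0.0777 + 0.06 + 0.0858 = 0.2235
P(Population 1 | data) ≈ 0.3477

0.3477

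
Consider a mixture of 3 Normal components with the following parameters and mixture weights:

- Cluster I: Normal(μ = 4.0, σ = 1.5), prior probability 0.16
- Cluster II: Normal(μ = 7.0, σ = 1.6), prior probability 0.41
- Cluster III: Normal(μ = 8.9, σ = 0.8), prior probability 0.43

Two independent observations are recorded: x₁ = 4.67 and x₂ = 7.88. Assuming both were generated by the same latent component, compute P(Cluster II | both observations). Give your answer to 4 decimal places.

0.9546

Apply Bayes' rule: the posterior for each component is proportional to its prior times its likelihood at x.
Since both observations come from the same component, the likelihood for component k is f_k(x₁)·f_k(x₂).
  p_I = [0.240711] × [0.0093739] = 0.0022564
  p_II = [0.0863562] × [0.21434] = 0.0185096
  p_III = [4.23538e-07] × [0.221218] = 9.36941e-08
Unnormalised posteriors:
  w_I·p_I = 0.16 × 0.0022564 = 0.000361024
  w_II·p_II = 0.41 × 0.0185096 = 0.00758893
  w_III·p_III = 0.43 × 9.36941e-08 = 4.02885e-08
Sum: 0.000361024 + 0.00758893 + 4.02885e-08 = 0.00795
P(Cluster II | data) ≈ 0.9546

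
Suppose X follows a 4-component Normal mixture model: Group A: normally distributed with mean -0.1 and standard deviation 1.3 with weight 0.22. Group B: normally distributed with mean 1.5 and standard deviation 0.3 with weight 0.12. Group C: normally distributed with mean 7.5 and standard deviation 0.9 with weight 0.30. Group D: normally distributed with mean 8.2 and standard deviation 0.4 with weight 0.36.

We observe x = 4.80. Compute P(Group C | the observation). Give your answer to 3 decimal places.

P(component k | x) = w_k·f_k(x) / marginal(x), where marginal(x) = Σ_j w_j·f_j(x).
Evaluate each component's likelihood at the observed value:
  L_A = 0.00025231
  L_B = 7.06273e-27
  L_C = 0.00492428
  L_D = 2.04156e-16
Unnormalised posteriors:
  w_A·L_A = 0.22 × 0.00025231 = 5.55081e-05
  w_B·L_B = 0.12 × 7.06273e-27 = 8.47528e-28
  w_C·L_C = 0.30 × 0.00492428 = 0.00147728
  w_D·L_D = 0.36 × 2.04156e-16 = 7.34961e-17
Denominator: 5.55081e-05 + 8.47528e-28 + 0.00147728 + 7.34961e-17 = 0.00153279
So the posterior for Group C is 0.00147728 / 0.00153279 ≈ 0.964.

0.964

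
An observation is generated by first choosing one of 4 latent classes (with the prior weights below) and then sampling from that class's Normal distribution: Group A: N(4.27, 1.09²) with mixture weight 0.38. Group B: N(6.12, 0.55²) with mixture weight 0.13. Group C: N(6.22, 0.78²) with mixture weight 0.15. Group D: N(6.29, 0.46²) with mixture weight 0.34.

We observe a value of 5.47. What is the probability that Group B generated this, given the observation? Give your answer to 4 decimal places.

0.2028

By Bayes' theorem, P(k | x) = P(Z=k) f_k(x) / Σ_j P(Z=j) f_j(x).
Evaluate each component's likelihood at the observed value:
  p_A = (1/(1.09·√(2π)))·exp(−(5.47−4.27)²/(2·1.09²)) = 0.366002·exp(-0.60601) = 0.199663
  p_B = (1/(0.55·√(2π)))·exp(−(5.47−6.12)²/(2·0.55²)) = 0.725350·exp(-0.69835) = 0.360794
  p_C = (1/(0.78·√(2π)))·exp(−(5.47−6.22)²/(2·0.78²)) = 0.511464·exp(-0.46228) = 0.322144
  p_D = (1/(0.46·√(2π)))·exp(−(5.47−6.29)²/(2·0.46²)) = 0.867266·exp(-1.58885) = 0.177062
Weight by the priors:
  P(Z=A)·p_A = 0.38 × 0.199663 = 0.0758718
  P(Z=B)·p_B = 0.13 × 0.360794 = 0.0469032
  P(Z=C)·p_C = 0.15 × 0.322144 = 0.0483217
  P(Z=D)·p_D = 0.34 × 0.177062 = 0.060201
Sum: 0.0758718 + 0.0469032 + 0.0483217 + 0.060201 = 0.231298
Responsibility of Group B: 0.0469032 / 0.231298 ≈ 0.2028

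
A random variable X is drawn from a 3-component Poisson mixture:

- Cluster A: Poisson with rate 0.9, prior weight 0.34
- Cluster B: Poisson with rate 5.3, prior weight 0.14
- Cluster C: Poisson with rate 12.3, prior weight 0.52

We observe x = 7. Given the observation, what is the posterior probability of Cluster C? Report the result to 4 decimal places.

P(component k | x) = π_k·f_k(x) / marginal(x), where marginal(x) = Σ_j π_j·f_j(x).
Component likelihoods at x = 7:
  f_A = 3.85835e-05
  f_B = 0.116343
  f_C = 0.0384665
Prior × likelihood for each component:
  π_A·f_A = 0.34 × 3.85835e-05 = 1.31184e-05
  π_B·f_B = 0.14 × 0.116343 = 0.016288
  π_C·f_C = 0.52 × 0.0384665 = 0.0200026
Normaliser: 1.31184e-05 + 0.016288 + 0.0200026 = 0.0363037
Responsibility of Cluster C: 0.0200026 / 0.0363037 ≈ 0.5510

0.5510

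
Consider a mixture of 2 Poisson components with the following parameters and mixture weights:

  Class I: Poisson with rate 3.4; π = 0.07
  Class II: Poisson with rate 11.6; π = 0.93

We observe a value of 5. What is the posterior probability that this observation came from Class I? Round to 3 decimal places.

Apply Bayes' rule: the posterior for each component is proportional to its prior times its likelihood at x.
Poisson probabilities:
  f_I = e^(−3.4)·3.4^5/5! = 0.126361
  f_II = e^(−11.6)·11.6^5/5! = 0.0160433
Unnormalised posteriors:
  π_I·f_I = 0.07 × 0.126361 = 0.00884525
  π_II·f_II = 0.93 × 0.0160433 = 0.0149202
Marginal: 0.00884525 + 0.0149202 = 0.0237655
P(Class I | 5) ≈ 0.372

0.372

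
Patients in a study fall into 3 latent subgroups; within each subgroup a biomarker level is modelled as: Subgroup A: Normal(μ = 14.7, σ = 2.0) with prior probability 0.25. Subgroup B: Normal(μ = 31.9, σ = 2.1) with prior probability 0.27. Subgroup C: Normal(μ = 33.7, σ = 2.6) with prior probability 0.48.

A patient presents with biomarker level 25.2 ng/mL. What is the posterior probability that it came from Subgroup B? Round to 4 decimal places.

0.4731

P(component k | x) = P(Z=k)·f_k(x) / marginal(x), where marginal(x) = Σ_j P(Z=j)·f_j(x).
Evaluate each component's likelihood at the observed value:
  f_A = (1/(2.0·√(2π)))·exp(−(25.2−14.7)²/(2·2.0²)) = 0.199471·exp(-13.78125) = 2.06424e-07
  f_B = (1/(2.1·√(2π)))·exp(−(25.2−31.9)²/(2·2.1²)) = 0.189973·exp(-5.08957) = 0.00117036
  f_C = (1/(2.6·√(2π)))·exp(−(25.2−33.7)²/(2·2.6²)) = 0.153439·exp(-5.34393) = 0.000732985
Multiply by the mixture weights:
  P(Z=A)·f_A = 0.25 × 2.06424e-07 = 5.16059e-08
  P(Z=B)·f_B = 0.27 × 0.00117036 = 0.000315997
  P(Z=C)·f_C = 0.48 × 0.000732985 = 0.000351833
Evidence: 5.16059e-08 + 0.000315997 + 0.000351833 = 0.000667881
So the posterior for Subgroup B is 0.000315997 / 0.000667881 ≈ 0.4731.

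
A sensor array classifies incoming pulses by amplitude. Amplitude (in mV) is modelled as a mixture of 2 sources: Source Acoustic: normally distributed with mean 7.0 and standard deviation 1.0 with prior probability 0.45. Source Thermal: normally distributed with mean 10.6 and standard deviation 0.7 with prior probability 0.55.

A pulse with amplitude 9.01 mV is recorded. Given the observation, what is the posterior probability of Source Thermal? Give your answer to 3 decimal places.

0.499

Apply Bayes' rule: the posterior for each component is proportional to its prior times its likelihood at x.
Evaluate each component's likelihood at the observed value:
  p_Acoustic = (1/(1.0·√(2π)))·exp(−(9.01−7.0)²/(2·1.0²)) = 0.398942·exp(-2.02005) = 0.0529192
  p_Thermal = (1/(0.7·√(2π)))·exp(−(9.01−10.6)²/(2·0.7²)) = 0.569918·exp(-2.57969) = 0.0431982
Unnormalised posteriors:
  π_Acoustic·p_Acoustic = 0.45 × 0.0529192 = 0.0238137
  π_Thermal·p_Thermal = 0.55 × 0.0431982 = 0.023759
Evidence: 0.0238137 + 0.023759 = 0.0475726
So the posterior for Source Thermal is 0.023759 / 0.0475726 ≈ 0.499.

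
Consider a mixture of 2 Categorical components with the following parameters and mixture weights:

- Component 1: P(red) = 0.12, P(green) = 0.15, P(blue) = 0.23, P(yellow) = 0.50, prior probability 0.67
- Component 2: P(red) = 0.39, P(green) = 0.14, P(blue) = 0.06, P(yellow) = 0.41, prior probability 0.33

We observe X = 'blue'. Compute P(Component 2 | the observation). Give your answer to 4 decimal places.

P(component k | x) = P(Z=k)·f_k(x) / marginal(x), where marginal(x) = Σ_j P(Z=j)·f_j(x).
Categorical probabilities:
  L_1 = P(blue | comp) = 0.23
  L_2 = P(blue | comp) = 0.06
Prior × likelihood for each component:
  P(Z=1)·L_1 = 0.67 × 0.23 = 0.1541
  P(Z=2)·L_2 = 0.33 × 0.06 = 0.0198
Evidence: 0.1541 + 0.0198 = 0.1739
P(Component 2 | x) ≈ 0.1139

0.1139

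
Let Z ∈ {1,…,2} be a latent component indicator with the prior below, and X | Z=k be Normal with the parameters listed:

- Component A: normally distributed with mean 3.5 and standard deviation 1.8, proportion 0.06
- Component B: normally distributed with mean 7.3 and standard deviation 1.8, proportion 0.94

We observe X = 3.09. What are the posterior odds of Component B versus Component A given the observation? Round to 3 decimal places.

Since P(k|x) ∝ π_k f_k(x), the posterior odds are π_i f_i(x) / (π_j f_j(x)).
Component likelihoods at x = 3.09:
  p_A = (1/(1.8·√(2π)))·exp(−(3.09−3.5)²/(2·1.8²)) = 0.221635·exp(-0.02594) = 0.215959
  p_B = (1/(1.8·√(2π)))·exp(−(3.09−7.3)²/(2·1.8²)) = 0.221635·exp(-2.73520) = 0.0143799
0.0135171 / 0.0129575 ≈ 1.043

1.043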